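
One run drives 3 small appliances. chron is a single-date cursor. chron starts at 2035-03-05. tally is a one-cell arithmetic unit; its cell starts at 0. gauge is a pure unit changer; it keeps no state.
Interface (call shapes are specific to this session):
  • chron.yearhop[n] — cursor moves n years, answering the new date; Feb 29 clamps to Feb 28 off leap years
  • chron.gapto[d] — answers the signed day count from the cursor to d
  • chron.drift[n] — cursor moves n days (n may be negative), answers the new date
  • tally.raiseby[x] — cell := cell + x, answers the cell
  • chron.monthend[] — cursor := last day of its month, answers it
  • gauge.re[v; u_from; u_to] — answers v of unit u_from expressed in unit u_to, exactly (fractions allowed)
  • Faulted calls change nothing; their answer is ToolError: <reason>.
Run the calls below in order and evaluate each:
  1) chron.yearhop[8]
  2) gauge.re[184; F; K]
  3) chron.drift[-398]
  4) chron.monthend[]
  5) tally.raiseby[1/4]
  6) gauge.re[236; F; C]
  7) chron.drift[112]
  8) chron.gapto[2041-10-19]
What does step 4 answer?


% chron.yearhop n=8
:: 2043-03-05
% gauge.re v=184 u_from=F u_to=K
:: 64367/180
% chron.drift n=-398
:: 2042-01-31
% chron.monthend
:: 2042-01-31
% tally.raiseby x=1/4
:: 1/4
% gauge.re v=236 u_from=F u_to=C
:: 340/3
% chron.drift n=112
:: 2042-05-23
% chron.gapto d=2041-10-19
:: -216

Answer: 2042-01-31


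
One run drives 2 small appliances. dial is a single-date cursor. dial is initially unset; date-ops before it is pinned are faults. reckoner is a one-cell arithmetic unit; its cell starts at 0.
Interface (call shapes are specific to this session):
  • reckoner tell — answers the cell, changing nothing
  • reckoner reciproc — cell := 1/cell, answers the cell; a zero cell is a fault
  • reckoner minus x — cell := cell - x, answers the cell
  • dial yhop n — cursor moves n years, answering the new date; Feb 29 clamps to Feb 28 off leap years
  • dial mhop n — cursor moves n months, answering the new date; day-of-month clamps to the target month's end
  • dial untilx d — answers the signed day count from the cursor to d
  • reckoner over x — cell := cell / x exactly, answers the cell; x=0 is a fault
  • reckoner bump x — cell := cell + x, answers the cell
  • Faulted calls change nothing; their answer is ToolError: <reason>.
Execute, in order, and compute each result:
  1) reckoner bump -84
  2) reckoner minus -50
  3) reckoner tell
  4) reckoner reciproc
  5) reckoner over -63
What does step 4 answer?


I run reckoner bump(x→-84), → -84.
Next I call reckoner minus(x→-50), yielding -34.
Then reckoner tell(), → -34.
Next I call reckoner reciproc, — result: -1/34.
I use reckoner over(x→-63): 1/2142.

Answer: -1/34


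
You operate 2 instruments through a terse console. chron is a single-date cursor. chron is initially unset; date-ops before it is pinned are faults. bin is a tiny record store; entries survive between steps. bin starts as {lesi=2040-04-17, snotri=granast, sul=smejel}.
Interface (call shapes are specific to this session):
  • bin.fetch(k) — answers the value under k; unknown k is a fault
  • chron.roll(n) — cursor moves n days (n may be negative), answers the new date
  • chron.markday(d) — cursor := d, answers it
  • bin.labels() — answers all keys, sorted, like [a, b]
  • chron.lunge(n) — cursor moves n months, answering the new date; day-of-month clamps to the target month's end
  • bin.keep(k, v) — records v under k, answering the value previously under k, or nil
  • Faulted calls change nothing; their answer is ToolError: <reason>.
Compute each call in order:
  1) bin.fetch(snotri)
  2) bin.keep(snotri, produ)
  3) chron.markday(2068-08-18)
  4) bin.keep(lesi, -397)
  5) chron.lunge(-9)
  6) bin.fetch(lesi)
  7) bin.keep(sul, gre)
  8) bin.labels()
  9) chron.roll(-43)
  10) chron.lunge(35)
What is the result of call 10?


Answer: 2070-09-06

Derivation:
[in] fetch k=snotri
:: granast
[in] keep k=snotri v=produ
:: granast
[in] markday d=2068-08-18
:: 2068-08-18
[in] keep k=lesi v=-397
:: 2040-04-17
[in] lunge n=-9
:: 2067-11-18
[in] fetch k=lesi
:: -397
[in] keep k=sul v=gre
:: smejel
[in] labels
:: [lesi, snotri, sul]
[in] roll n=-43
:: 2067-10-06
[in] lunge n=35
:: 2070-09-06


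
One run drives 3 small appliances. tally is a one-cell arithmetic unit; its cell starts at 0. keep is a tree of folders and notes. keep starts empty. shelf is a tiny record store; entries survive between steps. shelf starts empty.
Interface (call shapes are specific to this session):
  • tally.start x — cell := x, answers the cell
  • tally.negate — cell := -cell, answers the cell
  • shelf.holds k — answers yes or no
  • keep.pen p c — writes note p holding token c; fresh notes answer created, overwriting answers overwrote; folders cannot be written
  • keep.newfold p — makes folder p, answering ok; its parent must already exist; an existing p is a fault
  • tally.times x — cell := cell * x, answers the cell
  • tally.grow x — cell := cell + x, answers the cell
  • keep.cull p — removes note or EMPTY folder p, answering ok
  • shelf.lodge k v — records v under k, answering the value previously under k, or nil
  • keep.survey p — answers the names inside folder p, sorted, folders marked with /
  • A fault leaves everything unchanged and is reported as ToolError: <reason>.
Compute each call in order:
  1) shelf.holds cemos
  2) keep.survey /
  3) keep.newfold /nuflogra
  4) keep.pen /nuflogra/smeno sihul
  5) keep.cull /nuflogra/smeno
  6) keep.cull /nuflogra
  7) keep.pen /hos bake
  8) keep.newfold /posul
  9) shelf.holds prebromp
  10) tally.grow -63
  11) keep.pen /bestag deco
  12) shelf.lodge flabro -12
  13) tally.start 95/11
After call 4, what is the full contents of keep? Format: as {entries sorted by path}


Answer: {nuflogra/, nuflogra/smeno=sihul}

Derivation:
[in] holds k='cemos'
:: no
[in] survey p='/'
:: []
[in] newfold p='/nuflogra'
:: ok
[in] pen p='/nuflogra/smeno' c='sihul'
:: created
[in] cull p='/nuflogra/smeno'
:: ok
[in] cull p='/nuflogra'
:: ok
[in] pen p='/hos' c='bake'
:: created
[in] newfold p='/posul'
:: ok
[in] holds k='prebromp'
:: no
[in] grow x='-63'
:: -63
[in] pen p='/bestag' c='deco'
:: created
[in] lodge k='flabro' v='-12'
:: nil
[in] start x='95/11'
:: 95/11


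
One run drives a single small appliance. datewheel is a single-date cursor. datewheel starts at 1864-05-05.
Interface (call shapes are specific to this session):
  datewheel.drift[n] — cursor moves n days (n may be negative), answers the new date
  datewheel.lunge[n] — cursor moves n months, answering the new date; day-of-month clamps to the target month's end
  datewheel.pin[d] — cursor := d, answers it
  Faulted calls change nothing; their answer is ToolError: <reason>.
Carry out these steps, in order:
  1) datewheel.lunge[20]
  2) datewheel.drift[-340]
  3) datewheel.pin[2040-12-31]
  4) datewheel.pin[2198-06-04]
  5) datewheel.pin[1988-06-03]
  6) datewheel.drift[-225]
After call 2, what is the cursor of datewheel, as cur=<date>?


~$ datewheel.lunge n='20'
:: 1866-01-05
~$ datewheel.drift n='-340'
:: 1865-01-30
~$ datewheel.pin d='2040-12-31'
:: 2040-12-31
~$ datewheel.pin d='2198-06-04'
:: 2198-06-04
~$ datewheel.pin d='1988-06-03'
:: 1988-06-03
~$ datewheel.drift n='-225'
:: 1987-10-22

Answer: cur=1865-01-30


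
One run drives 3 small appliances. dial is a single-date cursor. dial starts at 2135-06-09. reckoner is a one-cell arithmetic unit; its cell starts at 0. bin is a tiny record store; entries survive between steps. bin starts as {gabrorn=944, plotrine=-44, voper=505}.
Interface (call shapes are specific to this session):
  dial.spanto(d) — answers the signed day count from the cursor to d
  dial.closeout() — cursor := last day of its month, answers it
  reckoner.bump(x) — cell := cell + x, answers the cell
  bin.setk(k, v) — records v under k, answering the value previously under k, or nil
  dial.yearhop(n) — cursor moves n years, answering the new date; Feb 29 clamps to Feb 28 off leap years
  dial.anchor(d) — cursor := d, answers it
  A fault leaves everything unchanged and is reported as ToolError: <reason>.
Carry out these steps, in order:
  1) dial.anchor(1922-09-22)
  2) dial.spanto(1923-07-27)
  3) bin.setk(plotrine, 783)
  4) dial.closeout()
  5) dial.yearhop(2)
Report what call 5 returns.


Act: dial.anchor[d=1922-09-22]
Obs: 1922-09-22
Act: dial.spanto[d=1923-07-27]
Obs: 308
Act: bin.setk[k=plotrine; v=783]
Obs: -44
Act: dial.closeout[]
Obs: 1922-09-30
Act: dial.yearhop[n=2]
Obs: 1924-09-30

Answer: 1924-09-30


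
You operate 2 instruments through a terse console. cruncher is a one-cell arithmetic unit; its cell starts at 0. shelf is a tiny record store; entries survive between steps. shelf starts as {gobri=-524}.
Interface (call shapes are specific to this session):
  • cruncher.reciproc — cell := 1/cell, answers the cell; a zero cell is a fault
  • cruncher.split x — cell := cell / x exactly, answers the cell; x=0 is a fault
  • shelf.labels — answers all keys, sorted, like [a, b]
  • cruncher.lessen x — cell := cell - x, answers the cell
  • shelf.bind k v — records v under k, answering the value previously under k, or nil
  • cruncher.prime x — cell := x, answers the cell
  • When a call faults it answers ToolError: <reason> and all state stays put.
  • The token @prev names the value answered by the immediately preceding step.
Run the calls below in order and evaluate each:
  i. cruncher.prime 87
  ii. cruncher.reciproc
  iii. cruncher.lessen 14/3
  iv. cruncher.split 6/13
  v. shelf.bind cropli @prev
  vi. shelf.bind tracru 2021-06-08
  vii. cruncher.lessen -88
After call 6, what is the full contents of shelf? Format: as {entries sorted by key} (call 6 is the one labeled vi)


Answer: {cropli=-585/58, gobri=-524, tracru=2021-06-08}

Derivation:
>>> prime x='87'
= 87
>>> reciproc
= 1/87
>>> lessen x='14/3'
= -135/29
>>> split x='6/13'
= -585/58
>>> bind k='cropli' v='@prev'
= nil
>>> bind k='tracru' v='2021-06-08'
= nil
>>> lessen x='-88'
= 4519/58


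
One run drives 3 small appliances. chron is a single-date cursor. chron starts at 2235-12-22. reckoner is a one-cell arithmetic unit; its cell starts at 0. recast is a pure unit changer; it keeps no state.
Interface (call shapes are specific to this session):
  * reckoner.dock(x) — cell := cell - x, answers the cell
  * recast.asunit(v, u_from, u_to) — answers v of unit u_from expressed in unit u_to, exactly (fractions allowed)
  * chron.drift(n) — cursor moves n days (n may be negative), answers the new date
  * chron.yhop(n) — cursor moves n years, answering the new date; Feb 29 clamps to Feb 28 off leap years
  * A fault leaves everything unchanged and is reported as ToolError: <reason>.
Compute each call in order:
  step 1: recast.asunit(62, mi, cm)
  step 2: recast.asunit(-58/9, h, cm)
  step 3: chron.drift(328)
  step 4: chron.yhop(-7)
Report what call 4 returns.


Answer: 2229-11-14

Derivation:
-- 1. recast.asunit(v: 62, u_from: mi, u_to: cm) => 49889664/5
-- 2. recast.asunit(v: -58/9, u_from: h, u_to: cm) => ToolError: incompatible units
-- 3. chron.drift(n: 328) => 2236-11-14
-- 4. chron.yhop(n: -7) => 2229-11-14


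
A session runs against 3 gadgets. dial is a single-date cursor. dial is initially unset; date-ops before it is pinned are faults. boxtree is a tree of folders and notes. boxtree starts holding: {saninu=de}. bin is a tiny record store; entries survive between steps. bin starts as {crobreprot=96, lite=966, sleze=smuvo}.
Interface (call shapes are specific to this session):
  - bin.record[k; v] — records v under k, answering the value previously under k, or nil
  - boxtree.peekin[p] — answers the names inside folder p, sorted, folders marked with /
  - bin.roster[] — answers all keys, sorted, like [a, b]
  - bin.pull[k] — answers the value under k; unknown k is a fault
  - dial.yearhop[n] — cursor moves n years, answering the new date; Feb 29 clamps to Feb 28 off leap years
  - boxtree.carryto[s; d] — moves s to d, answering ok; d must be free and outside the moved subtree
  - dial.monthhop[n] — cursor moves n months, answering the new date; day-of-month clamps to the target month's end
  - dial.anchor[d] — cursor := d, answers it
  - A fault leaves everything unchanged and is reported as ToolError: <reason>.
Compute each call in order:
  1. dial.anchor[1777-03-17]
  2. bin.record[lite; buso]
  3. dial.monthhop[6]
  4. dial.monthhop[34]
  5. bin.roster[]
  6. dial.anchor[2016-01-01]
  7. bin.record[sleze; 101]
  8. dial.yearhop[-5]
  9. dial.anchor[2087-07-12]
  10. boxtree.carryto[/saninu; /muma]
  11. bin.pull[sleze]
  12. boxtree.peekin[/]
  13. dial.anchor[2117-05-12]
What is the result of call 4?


Answer: 1780-07-17

Derivation:
==> anchor(d→1777-03-17)
<== 1777-03-17
==> record(k→lite, v→buso)
<== 966
==> monthhop(n→6)
<== 1777-09-17
==> monthhop(n→34)
<== 1780-07-17
==> roster()
<== [crobreprot, lite, sleze]
==> anchor(d→2016-01-01)
<== 2016-01-01
==> record(k→sleze, v→101)
<== smuvo
==> yearhop(n→-5)
<== 2011-01-01
==> anchor(d→2087-07-12)
<== 2087-07-12
==> carryto(s→/saninu, d→/muma)
<== ok
==> pull(k→sleze)
<== 101
==> peekin(p→/)
<== [muma]
==> anchor(d→2117-05-12)
<== 2117-05-12


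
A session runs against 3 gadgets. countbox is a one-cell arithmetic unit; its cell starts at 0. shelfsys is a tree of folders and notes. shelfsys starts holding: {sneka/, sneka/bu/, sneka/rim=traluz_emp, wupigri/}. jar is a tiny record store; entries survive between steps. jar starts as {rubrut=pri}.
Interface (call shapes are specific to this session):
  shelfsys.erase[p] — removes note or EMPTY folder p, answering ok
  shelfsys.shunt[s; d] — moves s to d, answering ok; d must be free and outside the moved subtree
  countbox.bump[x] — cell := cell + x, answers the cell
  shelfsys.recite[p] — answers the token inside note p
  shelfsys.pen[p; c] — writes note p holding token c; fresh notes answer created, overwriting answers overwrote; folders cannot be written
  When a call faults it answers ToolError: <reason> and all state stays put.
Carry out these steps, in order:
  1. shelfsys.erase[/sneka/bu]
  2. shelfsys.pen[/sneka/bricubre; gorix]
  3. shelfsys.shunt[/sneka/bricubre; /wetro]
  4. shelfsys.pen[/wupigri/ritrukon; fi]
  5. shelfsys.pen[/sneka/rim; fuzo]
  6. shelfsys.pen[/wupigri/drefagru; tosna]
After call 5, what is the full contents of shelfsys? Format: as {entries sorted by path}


Answer: {sneka/, sneka/rim=fuzo, wetro=gorix, wupigri/, wupigri/ritrukon=fi}

Derivation:
-- 1. shelfsys.erase(p: /sneka/bu) : ok
-- 2. shelfsys.pen(p: /sneka/bricubre, c: gorix) : created
-- 3. shelfsys.shunt(s: /sneka/bricubre, d: /wetro) : ok
-- 4. shelfsys.pen(p: /wupigri/ritrukon, c: fi) : created
-- 5. shelfsys.pen(p: /sneka/rim, c: fuzo) : overwrote
-- 6. shelfsys.pen(p: /wupigri/drefagru, c: tosna) : created


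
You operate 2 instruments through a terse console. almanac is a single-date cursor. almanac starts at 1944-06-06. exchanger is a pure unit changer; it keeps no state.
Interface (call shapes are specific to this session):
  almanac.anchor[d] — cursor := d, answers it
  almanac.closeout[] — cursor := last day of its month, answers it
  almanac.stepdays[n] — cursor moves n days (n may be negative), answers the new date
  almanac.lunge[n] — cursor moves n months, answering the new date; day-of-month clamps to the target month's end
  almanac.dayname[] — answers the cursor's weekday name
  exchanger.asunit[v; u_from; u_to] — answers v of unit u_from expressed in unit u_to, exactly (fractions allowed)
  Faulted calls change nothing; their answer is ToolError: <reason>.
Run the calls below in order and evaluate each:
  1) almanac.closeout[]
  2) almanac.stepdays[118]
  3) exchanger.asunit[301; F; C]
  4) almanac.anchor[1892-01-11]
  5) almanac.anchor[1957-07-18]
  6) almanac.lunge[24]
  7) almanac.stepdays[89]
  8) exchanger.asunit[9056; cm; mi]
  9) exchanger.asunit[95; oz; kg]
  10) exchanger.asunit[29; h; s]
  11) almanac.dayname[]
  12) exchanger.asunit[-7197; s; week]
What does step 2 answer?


Answer: 1944-10-26

Derivation:
// closeout() ~> 1944-06-30
// stepdays(n: 118) ~> 1944-10-26
// asunit(v: 301, u_from: F, u_to: C) ~> 1345/9
// anchor(d: 1892-01-11) ~> 1892-01-11
// anchor(d: 1957-07-18) ~> 1957-07-18
// lunge(n: 24) ~> 1959-07-18
// stepdays(n: 89) ~> 1959-10-15
// asunit(v: 9056, u_from: cm, u_to: mi) ~> 1415/25146
// asunit(v: 95, u_from: oz, u_to: kg) ~> 861825503/320000000
// asunit(v: 29, u_from: h, u_to: s) ~> 104400
// dayname() ~> Thursday
// asunit(v: -7197, u_from: s, u_to: week) ~> -2399/201600


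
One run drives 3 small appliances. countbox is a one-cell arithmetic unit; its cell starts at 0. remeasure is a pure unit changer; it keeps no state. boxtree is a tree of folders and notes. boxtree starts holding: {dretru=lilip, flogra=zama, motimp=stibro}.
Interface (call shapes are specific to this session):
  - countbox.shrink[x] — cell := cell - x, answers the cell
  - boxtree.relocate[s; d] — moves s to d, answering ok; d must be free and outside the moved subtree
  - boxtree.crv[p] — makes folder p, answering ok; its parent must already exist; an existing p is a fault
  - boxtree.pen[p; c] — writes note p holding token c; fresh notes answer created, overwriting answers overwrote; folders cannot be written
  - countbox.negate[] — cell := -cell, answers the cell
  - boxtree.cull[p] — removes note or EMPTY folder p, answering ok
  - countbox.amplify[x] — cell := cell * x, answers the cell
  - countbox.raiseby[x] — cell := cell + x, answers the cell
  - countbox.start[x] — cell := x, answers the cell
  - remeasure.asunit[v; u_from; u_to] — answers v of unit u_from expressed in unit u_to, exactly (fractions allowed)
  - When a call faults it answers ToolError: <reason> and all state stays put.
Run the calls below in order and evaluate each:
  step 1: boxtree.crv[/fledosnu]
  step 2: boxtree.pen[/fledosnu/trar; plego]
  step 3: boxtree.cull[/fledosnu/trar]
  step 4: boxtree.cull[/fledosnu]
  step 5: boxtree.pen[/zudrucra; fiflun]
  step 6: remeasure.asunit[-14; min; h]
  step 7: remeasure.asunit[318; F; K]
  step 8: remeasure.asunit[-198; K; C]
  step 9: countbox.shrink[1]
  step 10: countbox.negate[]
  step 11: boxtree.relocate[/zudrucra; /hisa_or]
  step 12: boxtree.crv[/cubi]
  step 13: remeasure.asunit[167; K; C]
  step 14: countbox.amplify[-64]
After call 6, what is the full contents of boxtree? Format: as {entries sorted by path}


Answer: {dretru=lilip, flogra=zama, motimp=stibro, zudrucra=fiflun}

Derivation:
Step: boxtree.crv[p=/fledosnu]
Result: ok
Step: boxtree.pen[p=/fledosnu/trar; c=plego]
Result: created
Step: boxtree.cull[p=/fledosnu/trar]
Result: ok
Step: boxtree.cull[p=/fledosnu]
Result: ok
Step: boxtree.pen[p=/zudrucra; c=fiflun]
Result: created
Step: remeasure.asunit[v=-14; u_from=min; u_to=h]
Result: -7/30
Step: remeasure.asunit[v=318; u_from=F; u_to=K]
Result: 77767/180
Step: remeasure.asunit[v=-198; u_from=K; u_to=C]
Result: -9423/20
Step: countbox.shrink[x=1]
Result: -1
Step: countbox.negate[]
Result: 1
Step: boxtree.relocate[s=/zudrucra; d=/hisa_or]
Result: ok
Step: boxtree.crv[p=/cubi]
Result: ok
Step: remeasure.asunit[v=167; u_from=K; u_to=C]
Result: -2123/20
Step: countbox.amplify[x=-64]
Result: -64


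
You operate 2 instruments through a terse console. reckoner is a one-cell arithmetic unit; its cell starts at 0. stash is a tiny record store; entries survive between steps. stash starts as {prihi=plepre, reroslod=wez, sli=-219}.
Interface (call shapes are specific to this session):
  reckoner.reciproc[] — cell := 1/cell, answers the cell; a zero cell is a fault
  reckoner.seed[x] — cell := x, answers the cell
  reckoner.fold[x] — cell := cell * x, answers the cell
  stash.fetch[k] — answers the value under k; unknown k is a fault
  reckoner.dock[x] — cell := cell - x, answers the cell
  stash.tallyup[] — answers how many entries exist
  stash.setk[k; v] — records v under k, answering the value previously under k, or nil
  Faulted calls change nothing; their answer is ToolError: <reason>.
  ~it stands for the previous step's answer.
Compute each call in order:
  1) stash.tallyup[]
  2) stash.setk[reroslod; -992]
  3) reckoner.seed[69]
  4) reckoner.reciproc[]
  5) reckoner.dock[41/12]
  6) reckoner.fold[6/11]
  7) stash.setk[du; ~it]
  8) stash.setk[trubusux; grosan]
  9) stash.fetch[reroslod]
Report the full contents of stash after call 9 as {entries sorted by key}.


Answer: {du=-939/506, prihi=plepre, reroslod=-992, sli=-219, trubusux=grosan}

Derivation:
-> stash.tallyup()
<- 3
-> stash.setk(k: reroslod, v: -992)
<- wez
-> reckoner.seed(x: 69)
<- 69
-> reckoner.reciproc()
<- 1/69
-> reckoner.dock(x: 41/12)
<- -313/92
-> reckoner.fold(x: 6/11)
<- -939/506
-> stash.setk(k: du, v: ~it)
<- nil
-> stash.setk(k: trubusux, v: grosan)
<- nil
-> stash.fetch(k: reroslod)
<- -992


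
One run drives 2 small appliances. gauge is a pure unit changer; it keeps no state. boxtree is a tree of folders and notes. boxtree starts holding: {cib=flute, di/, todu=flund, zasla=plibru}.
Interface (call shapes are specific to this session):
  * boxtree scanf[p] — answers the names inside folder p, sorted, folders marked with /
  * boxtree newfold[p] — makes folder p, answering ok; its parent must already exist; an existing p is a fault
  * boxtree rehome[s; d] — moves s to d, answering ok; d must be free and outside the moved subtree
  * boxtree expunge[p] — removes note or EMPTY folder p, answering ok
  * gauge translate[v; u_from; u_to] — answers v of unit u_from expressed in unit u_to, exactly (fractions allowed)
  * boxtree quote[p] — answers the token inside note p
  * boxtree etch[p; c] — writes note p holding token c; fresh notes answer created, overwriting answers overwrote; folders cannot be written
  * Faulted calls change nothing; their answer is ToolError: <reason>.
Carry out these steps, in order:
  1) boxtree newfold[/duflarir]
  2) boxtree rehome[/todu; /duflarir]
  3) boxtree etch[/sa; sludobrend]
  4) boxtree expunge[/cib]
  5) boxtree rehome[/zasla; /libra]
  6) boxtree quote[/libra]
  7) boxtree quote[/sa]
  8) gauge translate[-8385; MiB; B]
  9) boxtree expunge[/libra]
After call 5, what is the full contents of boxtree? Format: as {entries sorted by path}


I try boxtree newfold with p=/duflarir, and observe ok.
Next I call boxtree rehome with s=/todu, d=/duflarir, and get ToolError: exists.
Next I call boxtree etch with p=/sa, c=sludobrend, and get created.
I use boxtree expunge with p=/cib, → ok.
I use boxtree rehome with s=/zasla, d=/libra, and observe ok.
Calling boxtree quote with p=/libra, and see plibru.
Then boxtree quote with p=/sa, which returns sludobrend.
Then gauge translate with v=-8385, u_from=MiB, u_to=B, and observe -8792309760.
I try boxtree expunge with p=/libra, and see ok.

Answer: {di/, duflarir/, libra=plibru, sa=sludobrend, todu=flund}


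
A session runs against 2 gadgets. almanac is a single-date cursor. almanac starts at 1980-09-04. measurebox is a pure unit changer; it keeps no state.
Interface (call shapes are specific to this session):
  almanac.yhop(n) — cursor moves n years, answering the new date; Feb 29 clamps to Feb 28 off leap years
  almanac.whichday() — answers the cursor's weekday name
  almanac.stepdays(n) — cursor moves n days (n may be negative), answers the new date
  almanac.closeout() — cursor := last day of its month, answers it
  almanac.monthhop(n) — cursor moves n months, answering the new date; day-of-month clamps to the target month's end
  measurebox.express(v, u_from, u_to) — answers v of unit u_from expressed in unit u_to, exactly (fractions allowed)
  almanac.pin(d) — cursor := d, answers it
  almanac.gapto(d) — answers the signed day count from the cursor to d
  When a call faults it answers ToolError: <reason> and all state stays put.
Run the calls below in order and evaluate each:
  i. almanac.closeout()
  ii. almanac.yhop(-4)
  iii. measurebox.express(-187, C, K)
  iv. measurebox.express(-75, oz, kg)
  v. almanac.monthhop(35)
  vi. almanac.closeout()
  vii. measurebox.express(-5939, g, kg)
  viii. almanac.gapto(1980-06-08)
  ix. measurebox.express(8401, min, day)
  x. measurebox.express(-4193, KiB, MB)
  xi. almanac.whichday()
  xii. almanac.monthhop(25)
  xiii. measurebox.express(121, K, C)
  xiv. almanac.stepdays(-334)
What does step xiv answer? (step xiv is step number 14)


Answer: 1980-10-31

Derivation:
// 1. almanac.closeout() => 1980-09-30
// 2. almanac.yhop(n=-4) => 1976-09-30
// 3. measurebox.express(v=-187, u_from=C, u_to=K) => 1723/20
// 4. measurebox.express(v=-75, u_from=oz, u_to=kg) => -136077711/64000000
// 5. almanac.monthhop(n=35) => 1979-08-30
// 6. almanac.closeout() => 1979-08-31
// 7. measurebox.express(v=-5939, u_from=g, u_to=kg) => -5939/1000
// 8. almanac.gapto(d=1980-06-08) => 282
// 9. measurebox.express(v=8401, u_from=min, u_to=day) => 8401/1440
// 10. measurebox.express(v=-4193, u_from=KiB, u_to=MB) => -67088/15625
// 11. almanac.whichday() => Friday
// 12. almanac.monthhop(n=25) => 1981-09-30
// 13. measurebox.express(v=121, u_from=K, u_to=C) => -3043/20
// 14. almanac.stepdays(n=-334) => 1980-10-31


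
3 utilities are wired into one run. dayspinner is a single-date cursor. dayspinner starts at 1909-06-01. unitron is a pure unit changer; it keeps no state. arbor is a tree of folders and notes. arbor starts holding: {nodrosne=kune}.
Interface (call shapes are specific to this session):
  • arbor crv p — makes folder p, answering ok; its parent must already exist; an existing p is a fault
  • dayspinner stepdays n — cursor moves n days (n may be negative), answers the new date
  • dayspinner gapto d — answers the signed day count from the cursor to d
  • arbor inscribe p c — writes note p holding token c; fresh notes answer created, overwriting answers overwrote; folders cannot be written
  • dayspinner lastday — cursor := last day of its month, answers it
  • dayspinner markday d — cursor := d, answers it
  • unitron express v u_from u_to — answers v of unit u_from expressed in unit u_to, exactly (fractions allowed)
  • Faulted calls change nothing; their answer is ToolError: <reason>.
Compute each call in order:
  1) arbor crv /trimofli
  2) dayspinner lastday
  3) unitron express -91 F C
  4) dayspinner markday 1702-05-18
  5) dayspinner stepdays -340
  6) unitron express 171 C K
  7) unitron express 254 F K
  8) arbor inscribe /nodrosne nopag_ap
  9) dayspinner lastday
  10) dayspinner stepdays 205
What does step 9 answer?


I call arbor crv using p=/trimofli, and get ok.
I try dayspinner lastday, and see 1909-06-30.
Calling unitron express using v=-91, u_from=F, u_to=C, which returns -205/3.
I use dayspinner markday using d=1702-05-18, yielding 1702-05-18.
I try dayspinner stepdays using n=-340, which returns 1701-06-12.
I run unitron express using v=171, u_from=C, u_to=K, yielding 8883/20.
I try unitron express using v=254, u_from=F, u_to=K: 23789/60.
Using arbor inscribe using p=/nodrosne, c=nopag_ap, and get overwrote.
Calling dayspinner lastday: 1701-06-30.
I run dayspinner stepdays using n=205: 1702-01-21.

Answer: 1701-06-30


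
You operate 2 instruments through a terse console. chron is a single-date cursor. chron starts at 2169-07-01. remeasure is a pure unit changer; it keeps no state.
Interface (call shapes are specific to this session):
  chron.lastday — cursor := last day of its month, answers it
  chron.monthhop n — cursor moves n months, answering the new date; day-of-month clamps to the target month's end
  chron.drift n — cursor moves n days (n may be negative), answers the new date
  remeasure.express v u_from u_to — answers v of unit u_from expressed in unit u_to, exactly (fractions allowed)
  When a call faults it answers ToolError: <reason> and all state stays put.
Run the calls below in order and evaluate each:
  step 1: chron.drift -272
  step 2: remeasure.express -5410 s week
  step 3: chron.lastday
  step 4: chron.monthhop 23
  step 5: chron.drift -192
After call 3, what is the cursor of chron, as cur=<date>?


;; 1. chron.drift(-272) ~> 2168-10-02
;; 2. remeasure.express(-5410, s, week) ~> -541/60480
;; 3. chron.lastday() ~> 2168-10-31
;; 4. chron.monthhop(23) ~> 2170-09-30
;; 5. chron.drift(-192) ~> 2170-03-22

Answer: cur=2168-10-31


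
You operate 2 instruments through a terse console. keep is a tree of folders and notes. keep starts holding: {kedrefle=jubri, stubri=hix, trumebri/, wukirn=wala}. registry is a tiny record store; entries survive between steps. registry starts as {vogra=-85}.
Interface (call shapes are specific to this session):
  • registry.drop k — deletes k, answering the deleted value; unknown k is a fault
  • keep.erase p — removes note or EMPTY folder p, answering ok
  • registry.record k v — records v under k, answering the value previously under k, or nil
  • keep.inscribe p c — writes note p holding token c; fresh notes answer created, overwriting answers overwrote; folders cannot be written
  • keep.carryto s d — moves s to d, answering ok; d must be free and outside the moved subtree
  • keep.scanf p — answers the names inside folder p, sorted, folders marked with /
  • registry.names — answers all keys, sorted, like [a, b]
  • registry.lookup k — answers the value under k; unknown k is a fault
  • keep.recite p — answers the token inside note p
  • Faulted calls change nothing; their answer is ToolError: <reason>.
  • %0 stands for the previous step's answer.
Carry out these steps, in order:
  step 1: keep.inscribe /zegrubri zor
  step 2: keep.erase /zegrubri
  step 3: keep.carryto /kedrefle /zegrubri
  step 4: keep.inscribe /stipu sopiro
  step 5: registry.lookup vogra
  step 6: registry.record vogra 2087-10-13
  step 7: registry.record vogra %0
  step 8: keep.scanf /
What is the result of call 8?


Answer: [stipu, stubri, trumebri/, wukirn, zegrubri]

Derivation:
~$ keep.inscribe p→/zegrubri c→zor
= created
~$ keep.erase p→/zegrubri
= ok
~$ keep.carryto s→/kedrefle d→/zegrubri
= ok
~$ keep.inscribe p→/stipu c→sopiro
= created
~$ registry.lookup k→vogra
= -85
~$ registry.record k→vogra v→2087-10-13
= -85
~$ registry.record k→vogra v→%0
= 2087-10-13
~$ keep.scanf p→/
= [stipu, stubri, trumebri/, wukirn, zegrubri]


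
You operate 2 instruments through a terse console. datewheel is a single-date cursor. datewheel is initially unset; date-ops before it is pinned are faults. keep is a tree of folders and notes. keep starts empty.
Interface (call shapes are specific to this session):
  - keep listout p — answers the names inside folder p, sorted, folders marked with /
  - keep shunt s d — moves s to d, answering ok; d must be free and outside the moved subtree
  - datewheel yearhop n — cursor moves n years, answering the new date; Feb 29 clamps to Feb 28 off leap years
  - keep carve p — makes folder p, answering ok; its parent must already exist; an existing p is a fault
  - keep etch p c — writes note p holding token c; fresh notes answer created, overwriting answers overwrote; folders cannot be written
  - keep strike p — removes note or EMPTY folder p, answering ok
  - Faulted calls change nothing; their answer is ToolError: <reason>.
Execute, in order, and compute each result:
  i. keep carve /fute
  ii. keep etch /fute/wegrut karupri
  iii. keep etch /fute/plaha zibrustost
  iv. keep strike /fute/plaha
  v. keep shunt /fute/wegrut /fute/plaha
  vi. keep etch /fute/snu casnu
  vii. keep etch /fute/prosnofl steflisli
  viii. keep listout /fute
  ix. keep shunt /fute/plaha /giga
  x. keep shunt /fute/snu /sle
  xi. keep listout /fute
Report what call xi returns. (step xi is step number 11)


Act: keep carve[p='/fute']
Obs: ok
Act: keep etch[p='/fute/wegrut'; c='karupri']
Obs: created
Act: keep etch[p='/fute/plaha'; c='zibrustost']
Obs: created
Act: keep strike[p='/fute/plaha']
Obs: ok
Act: keep shunt[s='/fute/wegrut'; d='/fute/plaha']
Obs: ok
Act: keep etch[p='/fute/snu'; c='casnu']
Obs: created
Act: keep etch[p='/fute/prosnofl'; c='steflisli']
Obs: created
Act: keep listout[p='/fute']
Obs: [plaha, prosnofl, snu]
Act: keep shunt[s='/fute/plaha'; d='/giga']
Obs: ok
Act: keep shunt[s='/fute/snu'; d='/sle']
Obs: ok
Act: keep listout[p='/fute']
Obs: [prosnofl]

Answer: [prosnofl]


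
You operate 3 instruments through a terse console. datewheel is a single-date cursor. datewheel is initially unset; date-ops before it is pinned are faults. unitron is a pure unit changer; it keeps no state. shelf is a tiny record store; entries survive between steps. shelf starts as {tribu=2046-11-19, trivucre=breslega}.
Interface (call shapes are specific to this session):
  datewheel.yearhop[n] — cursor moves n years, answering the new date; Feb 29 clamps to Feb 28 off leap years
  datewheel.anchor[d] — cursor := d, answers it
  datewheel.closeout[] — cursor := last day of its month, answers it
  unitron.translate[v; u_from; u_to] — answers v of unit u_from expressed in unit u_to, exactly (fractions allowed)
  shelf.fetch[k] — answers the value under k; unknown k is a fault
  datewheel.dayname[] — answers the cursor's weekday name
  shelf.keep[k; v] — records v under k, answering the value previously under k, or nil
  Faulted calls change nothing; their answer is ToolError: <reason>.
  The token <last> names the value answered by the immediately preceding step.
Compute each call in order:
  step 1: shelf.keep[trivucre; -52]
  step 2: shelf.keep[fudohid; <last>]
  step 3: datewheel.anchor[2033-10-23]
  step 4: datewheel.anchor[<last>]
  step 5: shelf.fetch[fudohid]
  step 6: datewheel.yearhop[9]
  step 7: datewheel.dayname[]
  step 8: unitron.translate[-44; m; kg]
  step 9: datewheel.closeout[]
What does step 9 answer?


Answer: 2042-10-31

Derivation:
# 1. shelf.keep(trivucre, -52) == breslega
# 2. shelf.keep(fudohid, <last>) == nil
# 3. datewheel.anchor(2033-10-23) == 2033-10-23
# 4. datewheel.anchor(<last>) == 2033-10-23
# 5. shelf.fetch(fudohid) == breslega
# 6. datewheel.yearhop(9) == 2042-10-23
# 7. datewheel.dayname() == Thursday
# 8. unitron.translate(-44, m, kg) == ToolError: incompatible units
# 9. datewheel.closeout() == 2042-10-31


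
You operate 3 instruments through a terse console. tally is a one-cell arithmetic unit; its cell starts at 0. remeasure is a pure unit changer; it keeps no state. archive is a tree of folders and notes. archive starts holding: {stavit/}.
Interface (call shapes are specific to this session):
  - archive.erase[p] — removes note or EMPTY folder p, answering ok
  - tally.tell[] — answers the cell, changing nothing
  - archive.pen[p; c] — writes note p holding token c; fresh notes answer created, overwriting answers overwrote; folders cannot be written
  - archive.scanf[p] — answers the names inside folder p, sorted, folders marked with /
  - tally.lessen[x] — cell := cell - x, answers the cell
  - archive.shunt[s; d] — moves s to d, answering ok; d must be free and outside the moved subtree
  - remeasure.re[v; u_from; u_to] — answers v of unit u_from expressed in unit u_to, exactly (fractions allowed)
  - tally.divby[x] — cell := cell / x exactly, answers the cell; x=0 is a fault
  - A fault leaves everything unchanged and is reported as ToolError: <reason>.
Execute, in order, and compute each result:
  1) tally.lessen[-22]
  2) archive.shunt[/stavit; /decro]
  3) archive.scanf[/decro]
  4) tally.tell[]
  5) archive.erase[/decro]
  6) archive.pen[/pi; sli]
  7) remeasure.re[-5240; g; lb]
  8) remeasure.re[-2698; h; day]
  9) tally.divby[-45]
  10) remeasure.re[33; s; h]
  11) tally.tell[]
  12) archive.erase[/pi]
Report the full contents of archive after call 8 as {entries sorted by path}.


Answer: {pi=sli}

Derivation:
% tally.lessen x→-22
[out] 22
% archive.shunt s→/stavit d→/decro
[out] ok
% archive.scanf p→/decro
[out] []
% tally.tell
[out] 22
% archive.erase p→/decro
[out] ok
% archive.pen p→/pi c→sli
[out] created
% remeasure.re v→-5240 u_from→g u_to→lb
[out] -524000000/45359237
% remeasure.re v→-2698 u_from→h u_to→day
[out] -1349/12
% tally.divby x→-45
[out] -22/45
% remeasure.re v→33 u_from→s u_to→h
[out] 11/1200
% tally.tell
[out] -22/45
% archive.erase p→/pi
[out] ok


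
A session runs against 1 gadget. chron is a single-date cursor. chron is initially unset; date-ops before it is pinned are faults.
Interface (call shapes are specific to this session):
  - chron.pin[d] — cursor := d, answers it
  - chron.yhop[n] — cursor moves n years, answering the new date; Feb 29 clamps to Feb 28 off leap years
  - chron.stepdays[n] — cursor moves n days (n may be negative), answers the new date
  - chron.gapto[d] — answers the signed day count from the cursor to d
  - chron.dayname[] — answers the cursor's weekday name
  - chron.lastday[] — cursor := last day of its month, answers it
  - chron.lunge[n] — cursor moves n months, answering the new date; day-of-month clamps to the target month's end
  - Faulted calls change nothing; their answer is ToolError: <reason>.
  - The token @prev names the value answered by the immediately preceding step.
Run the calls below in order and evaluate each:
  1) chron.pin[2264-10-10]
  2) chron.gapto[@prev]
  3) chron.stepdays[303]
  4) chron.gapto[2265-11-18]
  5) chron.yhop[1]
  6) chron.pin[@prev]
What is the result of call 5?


I try chron.pin on d: 2264-10-10, giving 2264-10-10.
Next I call chron.gapto on d: @prev, — result: 0.
I invoke chron.stepdays on n: 303, — result: 2265-08-09.
I call chron.gapto on d: 2265-11-18, and observe 101.
Using chron.yhop on n: 1, and see 2266-08-09.
I run chron.pin on d: @prev, giving 2266-08-09.

Answer: 2266-08-09


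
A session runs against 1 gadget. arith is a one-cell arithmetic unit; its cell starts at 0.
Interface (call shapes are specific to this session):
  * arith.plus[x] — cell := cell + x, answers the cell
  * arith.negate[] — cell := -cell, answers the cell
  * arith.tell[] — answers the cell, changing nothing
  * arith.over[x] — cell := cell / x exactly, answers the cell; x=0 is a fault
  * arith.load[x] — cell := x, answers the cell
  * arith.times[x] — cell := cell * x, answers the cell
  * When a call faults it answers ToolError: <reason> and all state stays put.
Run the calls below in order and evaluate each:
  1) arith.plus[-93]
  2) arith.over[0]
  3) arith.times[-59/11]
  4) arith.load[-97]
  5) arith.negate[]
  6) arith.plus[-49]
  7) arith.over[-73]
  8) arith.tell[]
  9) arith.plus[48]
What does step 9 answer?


Answer: 3456/73

Derivation:
$ arith.plus x: -93
[out] -93
$ arith.over x: 0
[out] ToolError: division by zero
$ arith.times x: -59/11
[out] 5487/11
$ arith.load x: -97
[out] -97
$ arith.negate
[out] 97
$ arith.plus x: -49
[out] 48
$ arith.over x: -73
[out] -48/73
$ arith.tell
[out] -48/73
$ arith.plus x: 48
[out] 3456/73


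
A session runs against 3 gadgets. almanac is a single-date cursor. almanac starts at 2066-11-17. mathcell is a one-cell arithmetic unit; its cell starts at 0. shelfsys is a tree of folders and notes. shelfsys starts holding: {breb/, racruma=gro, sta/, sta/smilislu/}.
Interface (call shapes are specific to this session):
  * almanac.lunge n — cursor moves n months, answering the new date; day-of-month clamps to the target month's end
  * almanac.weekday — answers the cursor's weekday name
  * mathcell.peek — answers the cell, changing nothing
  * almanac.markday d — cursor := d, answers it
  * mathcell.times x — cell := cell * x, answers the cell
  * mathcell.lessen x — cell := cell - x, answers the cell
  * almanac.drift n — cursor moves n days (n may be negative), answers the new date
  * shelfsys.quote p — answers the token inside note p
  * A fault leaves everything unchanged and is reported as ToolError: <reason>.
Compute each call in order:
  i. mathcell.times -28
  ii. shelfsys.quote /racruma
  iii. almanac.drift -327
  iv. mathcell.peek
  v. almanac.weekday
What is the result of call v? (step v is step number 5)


·→ times(x: -28)
·← 0
·→ quote(p: /racruma)
·← gro
·→ drift(n: -327)
·← 2065-12-25
·→ peek()
·← 0
·→ weekday()
·← Friday

Answer: Friday


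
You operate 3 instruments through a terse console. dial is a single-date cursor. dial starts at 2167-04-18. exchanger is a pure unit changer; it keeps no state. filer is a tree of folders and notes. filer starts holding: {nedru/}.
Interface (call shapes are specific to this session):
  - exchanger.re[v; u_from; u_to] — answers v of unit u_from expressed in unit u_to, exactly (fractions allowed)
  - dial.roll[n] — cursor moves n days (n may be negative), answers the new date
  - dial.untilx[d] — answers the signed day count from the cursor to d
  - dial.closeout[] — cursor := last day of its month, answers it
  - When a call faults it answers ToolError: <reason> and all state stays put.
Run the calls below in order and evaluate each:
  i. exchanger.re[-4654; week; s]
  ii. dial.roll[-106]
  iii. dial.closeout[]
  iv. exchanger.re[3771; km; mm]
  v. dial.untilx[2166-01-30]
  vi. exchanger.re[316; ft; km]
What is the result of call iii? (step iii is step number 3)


Answer: 2167-01-31

Derivation:
·→ exchanger.re(-4654, week, s)
·← -2814739200
·→ dial.roll(-106)
·← 2167-01-02
·→ dial.closeout()
·← 2167-01-31
·→ exchanger.re(3771, km, mm)
·← 3771000000
·→ dial.untilx(2166-01-30)
·← -366
·→ exchanger.re(316, ft, km)
·← 30099/312500
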